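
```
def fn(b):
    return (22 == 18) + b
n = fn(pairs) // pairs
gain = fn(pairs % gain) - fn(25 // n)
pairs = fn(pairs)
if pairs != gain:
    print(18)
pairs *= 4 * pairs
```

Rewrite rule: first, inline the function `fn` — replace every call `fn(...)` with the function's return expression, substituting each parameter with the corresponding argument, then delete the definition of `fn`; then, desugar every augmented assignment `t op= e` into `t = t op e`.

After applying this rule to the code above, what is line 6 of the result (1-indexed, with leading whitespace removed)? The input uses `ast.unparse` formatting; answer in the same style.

pairs = pairs * (4 * pairs)

Transformed code:
n = ((22 == 18) + pairs) // pairs
gain = (22 == 18) + pairs % gain - ((22 == 18) + 25 // n)
pairs = (22 == 18) + pairs
if pairs != gain:
    print(18)
pairs = pairs * (4 * pairs)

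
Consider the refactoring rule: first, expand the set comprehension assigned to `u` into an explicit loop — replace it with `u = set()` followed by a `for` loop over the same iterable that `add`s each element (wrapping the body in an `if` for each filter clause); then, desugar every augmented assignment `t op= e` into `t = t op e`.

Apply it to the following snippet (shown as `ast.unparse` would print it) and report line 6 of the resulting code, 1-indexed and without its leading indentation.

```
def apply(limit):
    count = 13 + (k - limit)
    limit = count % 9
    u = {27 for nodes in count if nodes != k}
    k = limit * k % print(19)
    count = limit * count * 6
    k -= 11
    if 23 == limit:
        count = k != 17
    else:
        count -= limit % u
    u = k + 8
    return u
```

if nodes != k:

Transformed code:
def apply(limit):
    count = 13 + (k - limit)
    limit = count % 9
    u = set()
    for nodes in count:
        if nodes != k:
            u.add(27)
    k = limit * k % print(19)
    count = limit * count * 6
    k = k - 11
    if 23 == limit:
        count = k != 17
    else:
        count = count - limit % u
    u = k + 8
    return u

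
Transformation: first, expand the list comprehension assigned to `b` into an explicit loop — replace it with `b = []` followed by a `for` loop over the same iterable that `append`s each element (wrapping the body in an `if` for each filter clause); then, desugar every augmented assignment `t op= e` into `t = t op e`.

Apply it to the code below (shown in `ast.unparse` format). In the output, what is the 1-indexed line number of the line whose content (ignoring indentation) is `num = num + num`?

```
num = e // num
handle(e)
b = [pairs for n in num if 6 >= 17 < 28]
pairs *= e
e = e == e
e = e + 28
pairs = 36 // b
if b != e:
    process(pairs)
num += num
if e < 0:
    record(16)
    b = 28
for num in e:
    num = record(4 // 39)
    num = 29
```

Transformed code:
num = e // num
handle(e)
b = []
for n in num:
    if 6 >= 17 < 28:
        b.append(pairs)
pairs = pairs * e
e = e == e
e = e + 28
pairs = 36 // b
if b != e:
    process(pairs)
num = num + num
if e < 0:
    record(16)
    b = 28
for num in e:
    num = record(4 // 39)
    num = 29

13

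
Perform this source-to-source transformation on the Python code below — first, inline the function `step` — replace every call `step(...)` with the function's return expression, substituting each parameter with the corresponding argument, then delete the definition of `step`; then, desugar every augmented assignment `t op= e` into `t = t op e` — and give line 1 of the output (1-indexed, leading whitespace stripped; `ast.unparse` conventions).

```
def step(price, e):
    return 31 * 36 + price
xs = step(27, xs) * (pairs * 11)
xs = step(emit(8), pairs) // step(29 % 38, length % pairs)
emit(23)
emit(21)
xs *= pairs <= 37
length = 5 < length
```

Transformed code:
xs = (31 * 36 + 27) * (pairs * 11)
xs = (31 * 36 + emit(8)) // (31 * 36 + 29 % 38)
emit(23)
emit(21)
xs = xs * (pairs <= 37)
length = 5 < length

xs = (31 * 36 + 27) * (pairs * 11)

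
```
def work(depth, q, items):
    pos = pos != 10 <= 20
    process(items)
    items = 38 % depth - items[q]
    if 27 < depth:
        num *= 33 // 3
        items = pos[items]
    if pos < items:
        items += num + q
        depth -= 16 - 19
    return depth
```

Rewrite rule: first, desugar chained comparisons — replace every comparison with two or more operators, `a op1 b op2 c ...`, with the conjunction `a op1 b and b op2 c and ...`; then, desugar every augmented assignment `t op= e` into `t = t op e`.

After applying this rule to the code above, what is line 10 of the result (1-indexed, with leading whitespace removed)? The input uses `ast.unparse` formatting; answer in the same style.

depth = depth - (16 - 19)

Transformed code:
def work(depth, q, items):
    pos = pos != 10 and 10 <= 20
    process(items)
    items = 38 % depth - items[q]
    if 27 < depth:
        num = num * (33 // 3)
        items = pos[items]
    if pos < items:
        items = items + (num + q)
        depth = depth - (16 - 19)
    return depth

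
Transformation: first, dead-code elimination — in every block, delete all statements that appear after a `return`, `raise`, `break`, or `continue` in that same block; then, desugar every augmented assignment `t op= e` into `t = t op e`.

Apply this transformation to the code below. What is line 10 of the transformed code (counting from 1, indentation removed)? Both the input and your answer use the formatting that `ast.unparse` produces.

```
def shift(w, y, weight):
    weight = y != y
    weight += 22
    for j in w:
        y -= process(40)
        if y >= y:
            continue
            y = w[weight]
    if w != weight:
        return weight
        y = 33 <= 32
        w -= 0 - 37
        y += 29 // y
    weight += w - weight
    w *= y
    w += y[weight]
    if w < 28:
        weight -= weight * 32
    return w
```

Transformed code:
def shift(w, y, weight):
    weight = y != y
    weight = weight + 22
    for j in w:
        y = y - process(40)
        if y >= y:
            continue
    if w != weight:
        return weight
    weight = weight + (w - weight)
    w = w * y
    w = w + y[weight]
    if w < 28:
        weight = weight - weight * 32
    return w

weight = weight + (w - weight)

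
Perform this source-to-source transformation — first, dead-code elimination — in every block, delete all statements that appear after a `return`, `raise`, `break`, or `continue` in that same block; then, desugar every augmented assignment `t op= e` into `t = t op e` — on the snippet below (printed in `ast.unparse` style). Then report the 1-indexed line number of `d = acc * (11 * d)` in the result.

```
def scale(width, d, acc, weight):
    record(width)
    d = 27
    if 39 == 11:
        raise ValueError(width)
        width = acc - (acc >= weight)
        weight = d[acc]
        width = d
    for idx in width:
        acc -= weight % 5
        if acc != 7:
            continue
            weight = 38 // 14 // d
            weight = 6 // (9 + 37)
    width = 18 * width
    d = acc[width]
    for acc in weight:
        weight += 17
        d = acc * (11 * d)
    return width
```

14

Transformed code:
def scale(width, d, acc, weight):
    record(width)
    d = 27
    if 39 == 11:
        raise ValueError(width)
    for idx in width:
        acc = acc - weight % 5
        if acc != 7:
            continue
    width = 18 * width
    d = acc[width]
    for acc in weight:
        weight = weight + 17
        d = acc * (11 * d)
    return width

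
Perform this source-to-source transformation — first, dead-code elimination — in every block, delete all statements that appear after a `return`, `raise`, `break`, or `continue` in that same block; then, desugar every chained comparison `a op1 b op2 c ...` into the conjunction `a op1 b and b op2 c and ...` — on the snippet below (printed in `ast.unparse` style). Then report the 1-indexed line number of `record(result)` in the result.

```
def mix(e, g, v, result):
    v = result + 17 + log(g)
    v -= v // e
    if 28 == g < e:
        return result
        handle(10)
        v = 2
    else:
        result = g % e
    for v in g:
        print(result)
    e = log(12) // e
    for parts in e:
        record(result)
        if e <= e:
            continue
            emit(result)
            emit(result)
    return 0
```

12

Transformed code:
def mix(e, g, v, result):
    v = result + 17 + log(g)
    v -= v // e
    if 28 == g and g < e:
        return result
    else:
        result = g % e
    for v in g:
        print(result)
    e = log(12) // e
    for parts in e:
        record(result)
        if e <= e:
            continue
    return 0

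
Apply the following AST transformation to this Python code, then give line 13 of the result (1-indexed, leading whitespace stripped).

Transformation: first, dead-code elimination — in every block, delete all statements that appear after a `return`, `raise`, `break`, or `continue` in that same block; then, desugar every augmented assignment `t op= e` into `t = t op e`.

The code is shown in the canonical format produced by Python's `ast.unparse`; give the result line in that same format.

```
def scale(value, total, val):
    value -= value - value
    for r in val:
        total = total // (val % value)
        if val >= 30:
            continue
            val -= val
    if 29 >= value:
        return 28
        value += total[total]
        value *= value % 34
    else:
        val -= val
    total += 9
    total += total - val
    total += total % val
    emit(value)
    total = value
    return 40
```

total = total + total % val

Transformed code:
def scale(value, total, val):
    value = value - (value - value)
    for r in val:
        total = total // (val % value)
        if val >= 30:
            continue
    if 29 >= value:
        return 28
    else:
        val = val - val
    total = total + 9
    total = total + (total - val)
    total = total + total % val
    emit(value)
    total = value
    return 40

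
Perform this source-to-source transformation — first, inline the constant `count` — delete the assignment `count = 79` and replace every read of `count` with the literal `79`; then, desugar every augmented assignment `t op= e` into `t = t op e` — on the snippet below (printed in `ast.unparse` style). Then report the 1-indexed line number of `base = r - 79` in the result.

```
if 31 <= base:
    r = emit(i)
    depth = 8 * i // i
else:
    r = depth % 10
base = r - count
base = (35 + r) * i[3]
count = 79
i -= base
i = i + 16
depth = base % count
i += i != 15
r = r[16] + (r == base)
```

Transformed code:
if 31 <= base:
    r = emit(i)
    depth = 8 * i // i
else:
    r = depth % 10
base = r - 79
base = (35 + r) * i[3]
i = i - base
i = i + 16
depth = base % 79
i = i + (i != 15)
r = r[16] + (r == base)

6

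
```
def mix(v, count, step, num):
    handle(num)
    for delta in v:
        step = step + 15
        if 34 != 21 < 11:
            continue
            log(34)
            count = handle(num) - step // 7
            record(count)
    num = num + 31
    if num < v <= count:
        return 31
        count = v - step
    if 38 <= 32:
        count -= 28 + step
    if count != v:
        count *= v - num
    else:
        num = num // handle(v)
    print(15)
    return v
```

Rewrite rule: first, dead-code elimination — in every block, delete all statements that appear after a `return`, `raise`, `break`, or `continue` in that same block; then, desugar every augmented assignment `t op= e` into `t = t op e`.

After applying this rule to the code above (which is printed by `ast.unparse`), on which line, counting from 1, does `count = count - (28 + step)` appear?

Transformed code:
def mix(v, count, step, num):
    handle(num)
    for delta in v:
        step = step + 15
        if 34 != 21 < 11:
            continue
    num = num + 31
    if num < v <= count:
        return 31
    if 38 <= 32:
        count = count - (28 + step)
    if count != v:
        count = count * (v - num)
    else:
        num = num // handle(v)
    print(15)
    return v

11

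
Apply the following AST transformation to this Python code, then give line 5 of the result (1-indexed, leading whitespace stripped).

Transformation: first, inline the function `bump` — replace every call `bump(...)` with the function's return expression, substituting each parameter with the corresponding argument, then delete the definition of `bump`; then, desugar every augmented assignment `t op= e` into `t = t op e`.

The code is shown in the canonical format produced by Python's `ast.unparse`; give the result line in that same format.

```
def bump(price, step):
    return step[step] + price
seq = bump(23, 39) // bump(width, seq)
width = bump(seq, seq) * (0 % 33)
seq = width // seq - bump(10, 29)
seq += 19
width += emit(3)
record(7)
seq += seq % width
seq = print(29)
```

width = width + emit(3)

Transformed code:
seq = (39[39] + 23) // (seq[seq] + width)
width = (seq[seq] + seq) * (0 % 33)
seq = width // seq - (29[29] + 10)
seq = seq + 19
width = width + emit(3)
record(7)
seq = seq + seq % width
seq = print(29)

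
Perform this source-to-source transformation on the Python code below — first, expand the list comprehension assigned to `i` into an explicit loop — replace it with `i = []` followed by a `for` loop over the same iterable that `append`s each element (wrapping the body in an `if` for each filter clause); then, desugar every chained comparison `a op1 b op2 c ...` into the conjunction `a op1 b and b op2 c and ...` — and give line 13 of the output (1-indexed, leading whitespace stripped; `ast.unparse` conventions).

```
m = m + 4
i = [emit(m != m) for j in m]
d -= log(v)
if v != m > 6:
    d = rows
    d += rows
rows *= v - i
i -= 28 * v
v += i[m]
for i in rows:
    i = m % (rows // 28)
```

Transformed code:
m = m + 4
i = []
for j in m:
    i.append(emit(m != m))
d -= log(v)
if v != m and m > 6:
    d = rows
    d += rows
rows *= v - i
i -= 28 * v
v += i[m]
for i in rows:
    i = m % (rows // 28)

i = m % (rows // 28)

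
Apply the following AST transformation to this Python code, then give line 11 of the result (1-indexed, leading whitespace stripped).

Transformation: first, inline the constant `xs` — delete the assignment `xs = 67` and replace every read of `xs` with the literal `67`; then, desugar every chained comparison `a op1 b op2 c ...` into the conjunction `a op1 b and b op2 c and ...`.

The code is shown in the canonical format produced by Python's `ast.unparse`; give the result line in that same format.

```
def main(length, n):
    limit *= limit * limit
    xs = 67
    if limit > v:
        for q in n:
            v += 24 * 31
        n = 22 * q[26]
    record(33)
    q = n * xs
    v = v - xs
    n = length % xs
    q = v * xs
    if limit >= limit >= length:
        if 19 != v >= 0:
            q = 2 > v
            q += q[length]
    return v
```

Transformed code:
def main(length, n):
    limit *= limit * limit
    if limit > v:
        for q in n:
            v += 24 * 31
        n = 22 * q[26]
    record(33)
    q = n * 67
    v = v - 67
    n = length % 67
    q = v * 67
    if limit >= limit and limit >= length:
        if 19 != v and v >= 0:
            q = 2 > v
            q += q[length]
    return v

q = v * 67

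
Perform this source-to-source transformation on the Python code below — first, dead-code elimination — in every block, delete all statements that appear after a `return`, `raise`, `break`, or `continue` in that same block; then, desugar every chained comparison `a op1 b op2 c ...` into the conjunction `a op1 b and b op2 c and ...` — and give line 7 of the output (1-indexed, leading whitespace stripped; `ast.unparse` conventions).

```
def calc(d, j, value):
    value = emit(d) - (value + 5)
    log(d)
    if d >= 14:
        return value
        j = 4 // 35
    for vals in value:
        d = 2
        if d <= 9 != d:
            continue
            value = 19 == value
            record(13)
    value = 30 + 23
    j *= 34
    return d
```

d = 2

Transformed code:
def calc(d, j, value):
    value = emit(d) - (value + 5)
    log(d)
    if d >= 14:
        return value
    for vals in value:
        d = 2
        if d <= 9 and 9 != d:
            continue
    value = 30 + 23
    j *= 34
    return d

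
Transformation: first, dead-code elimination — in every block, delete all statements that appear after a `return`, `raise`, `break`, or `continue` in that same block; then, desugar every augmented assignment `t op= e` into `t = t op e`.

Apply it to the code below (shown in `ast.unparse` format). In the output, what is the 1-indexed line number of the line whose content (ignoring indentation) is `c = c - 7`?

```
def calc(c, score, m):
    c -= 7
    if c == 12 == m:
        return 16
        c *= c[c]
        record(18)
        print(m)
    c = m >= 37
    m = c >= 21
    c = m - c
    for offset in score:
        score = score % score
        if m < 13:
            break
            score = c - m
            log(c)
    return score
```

Transformed code:
def calc(c, score, m):
    c = c - 7
    if c == 12 == m:
        return 16
    c = m >= 37
    m = c >= 21
    c = m - c
    for offset in score:
        score = score % score
        if m < 13:
            break
    return score

2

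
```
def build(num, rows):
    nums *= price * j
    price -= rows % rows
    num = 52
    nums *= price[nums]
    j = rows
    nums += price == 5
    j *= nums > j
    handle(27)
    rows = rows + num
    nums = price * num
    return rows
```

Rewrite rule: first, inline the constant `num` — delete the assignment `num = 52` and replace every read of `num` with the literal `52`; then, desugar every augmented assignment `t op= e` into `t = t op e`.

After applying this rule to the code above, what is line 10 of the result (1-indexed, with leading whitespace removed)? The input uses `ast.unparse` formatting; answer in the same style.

Transformed code:
def build(num, rows):
    nums = nums * (price * j)
    price = price - rows % rows
    nums = nums * price[nums]
    j = rows
    nums = nums + (price == 5)
    j = j * (nums > j)
    handle(27)
    rows = rows + 52
    nums = price * 52
    return rows

nums = price * 52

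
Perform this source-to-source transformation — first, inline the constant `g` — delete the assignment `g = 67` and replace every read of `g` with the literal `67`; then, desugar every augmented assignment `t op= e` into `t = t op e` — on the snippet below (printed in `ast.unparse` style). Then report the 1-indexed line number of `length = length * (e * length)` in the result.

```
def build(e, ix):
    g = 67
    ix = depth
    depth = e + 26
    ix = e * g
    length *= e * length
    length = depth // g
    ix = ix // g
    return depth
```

5

Transformed code:
def build(e, ix):
    ix = depth
    depth = e + 26
    ix = e * 67
    length = length * (e * length)
    length = depth // 67
    ix = ix // 67
    return depth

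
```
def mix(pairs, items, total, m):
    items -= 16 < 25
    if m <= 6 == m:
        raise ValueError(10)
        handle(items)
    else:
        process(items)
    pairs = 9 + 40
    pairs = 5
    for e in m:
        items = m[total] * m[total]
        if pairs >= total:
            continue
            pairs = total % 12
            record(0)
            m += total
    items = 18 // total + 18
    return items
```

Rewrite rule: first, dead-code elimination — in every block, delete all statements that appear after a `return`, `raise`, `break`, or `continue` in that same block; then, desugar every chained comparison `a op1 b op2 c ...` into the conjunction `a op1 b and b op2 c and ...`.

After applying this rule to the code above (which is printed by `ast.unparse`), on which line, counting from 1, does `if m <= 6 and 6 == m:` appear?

3

Transformed code:
def mix(pairs, items, total, m):
    items -= 16 < 25
    if m <= 6 and 6 == m:
        raise ValueError(10)
    else:
        process(items)
    pairs = 9 + 40
    pairs = 5
    for e in m:
        items = m[total] * m[total]
        if pairs >= total:
            continue
    items = 18 // total + 18
    return items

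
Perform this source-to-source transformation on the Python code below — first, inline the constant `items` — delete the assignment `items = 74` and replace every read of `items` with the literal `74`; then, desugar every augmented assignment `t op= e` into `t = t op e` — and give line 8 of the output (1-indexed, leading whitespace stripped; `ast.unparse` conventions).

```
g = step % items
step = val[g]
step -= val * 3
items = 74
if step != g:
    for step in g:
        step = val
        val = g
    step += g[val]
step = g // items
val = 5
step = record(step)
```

Transformed code:
g = step % 74
step = val[g]
step = step - val * 3
if step != g:
    for step in g:
        step = val
        val = g
    step = step + g[val]
step = g // 74
val = 5
step = record(step)

step = step + g[val]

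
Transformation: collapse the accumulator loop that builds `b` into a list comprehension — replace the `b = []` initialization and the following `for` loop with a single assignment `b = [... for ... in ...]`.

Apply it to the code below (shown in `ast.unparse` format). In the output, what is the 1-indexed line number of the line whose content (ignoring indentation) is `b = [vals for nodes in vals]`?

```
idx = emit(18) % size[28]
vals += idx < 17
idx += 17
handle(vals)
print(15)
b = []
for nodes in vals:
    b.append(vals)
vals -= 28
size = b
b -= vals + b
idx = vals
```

Transformed code:
idx = emit(18) % size[28]
vals += idx < 17
idx += 17
handle(vals)
print(15)
b = [vals for nodes in vals]
vals -= 28
size = b
b -= vals + b
idx = vals

6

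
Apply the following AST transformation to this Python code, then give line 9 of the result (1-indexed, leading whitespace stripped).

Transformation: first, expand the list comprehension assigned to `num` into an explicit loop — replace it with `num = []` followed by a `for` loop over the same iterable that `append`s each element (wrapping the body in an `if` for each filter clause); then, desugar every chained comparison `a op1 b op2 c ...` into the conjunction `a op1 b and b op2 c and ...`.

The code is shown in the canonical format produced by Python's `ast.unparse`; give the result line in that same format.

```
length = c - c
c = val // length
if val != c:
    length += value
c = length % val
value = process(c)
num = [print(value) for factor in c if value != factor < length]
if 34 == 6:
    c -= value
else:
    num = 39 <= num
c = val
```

if value != factor and factor < length:

Transformed code:
length = c - c
c = val // length
if val != c:
    length += value
c = length % val
value = process(c)
num = []
for factor in c:
    if value != factor and factor < length:
        num.append(print(value))
if 34 == 6:
    c -= value
else:
    num = 39 <= num
c = val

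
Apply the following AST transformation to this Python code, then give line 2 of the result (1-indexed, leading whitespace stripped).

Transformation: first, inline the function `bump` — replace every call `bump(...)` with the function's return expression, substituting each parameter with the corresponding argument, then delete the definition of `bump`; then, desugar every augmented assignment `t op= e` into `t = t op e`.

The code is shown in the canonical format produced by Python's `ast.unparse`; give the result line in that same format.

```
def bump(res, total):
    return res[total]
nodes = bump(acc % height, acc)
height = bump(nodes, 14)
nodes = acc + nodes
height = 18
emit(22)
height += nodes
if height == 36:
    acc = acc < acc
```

height = nodes[14]

Transformed code:
nodes = (acc % height)[acc]
height = nodes[14]
nodes = acc + nodes
height = 18
emit(22)
height = height + nodes
if height == 36:
    acc = acc < acc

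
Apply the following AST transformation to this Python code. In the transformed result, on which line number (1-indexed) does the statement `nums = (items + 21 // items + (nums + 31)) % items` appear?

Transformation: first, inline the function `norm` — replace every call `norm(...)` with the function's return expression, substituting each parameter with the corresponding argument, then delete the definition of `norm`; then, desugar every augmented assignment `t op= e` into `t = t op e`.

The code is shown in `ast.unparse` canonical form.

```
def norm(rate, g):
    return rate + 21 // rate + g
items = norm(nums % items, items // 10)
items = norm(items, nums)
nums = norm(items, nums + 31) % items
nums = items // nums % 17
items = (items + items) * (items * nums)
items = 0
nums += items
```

Transformed code:
items = nums % items + 21 // (nums % items) + items // 10
items = items + 21 // items + nums
nums = (items + 21 // items + (nums + 31)) % items
nums = items // nums % 17
items = (items + items) * (items * nums)
items = 0
nums = nums + items

3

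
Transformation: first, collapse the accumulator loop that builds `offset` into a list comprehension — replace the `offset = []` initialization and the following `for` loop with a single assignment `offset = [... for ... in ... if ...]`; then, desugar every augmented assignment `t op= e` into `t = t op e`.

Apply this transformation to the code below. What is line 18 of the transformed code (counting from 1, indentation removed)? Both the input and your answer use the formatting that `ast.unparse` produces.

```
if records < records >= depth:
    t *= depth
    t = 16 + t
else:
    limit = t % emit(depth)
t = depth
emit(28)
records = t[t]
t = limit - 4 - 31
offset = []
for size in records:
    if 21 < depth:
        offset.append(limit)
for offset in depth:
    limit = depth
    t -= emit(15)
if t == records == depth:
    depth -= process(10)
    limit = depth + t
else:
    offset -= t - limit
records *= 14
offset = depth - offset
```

Transformed code:
if records < records >= depth:
    t = t * depth
    t = 16 + t
else:
    limit = t % emit(depth)
t = depth
emit(28)
records = t[t]
t = limit - 4 - 31
offset = [limit for size in records if 21 < depth]
for offset in depth:
    limit = depth
    t = t - emit(15)
if t == records == depth:
    depth = depth - process(10)
    limit = depth + t
else:
    offset = offset - (t - limit)
records = records * 14
offset = depth - offset

offset = offset - (t - limit)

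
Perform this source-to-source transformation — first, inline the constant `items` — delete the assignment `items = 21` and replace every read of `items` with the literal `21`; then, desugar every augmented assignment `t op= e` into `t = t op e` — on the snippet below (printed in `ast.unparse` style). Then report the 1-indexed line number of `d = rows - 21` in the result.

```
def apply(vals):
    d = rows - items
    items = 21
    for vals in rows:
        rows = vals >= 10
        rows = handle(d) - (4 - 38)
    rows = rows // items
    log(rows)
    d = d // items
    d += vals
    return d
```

Transformed code:
def apply(vals):
    d = rows - 21
    for vals in rows:
        rows = vals >= 10
        rows = handle(d) - (4 - 38)
    rows = rows // 21
    log(rows)
    d = d // 21
    d = d + vals
    return d

2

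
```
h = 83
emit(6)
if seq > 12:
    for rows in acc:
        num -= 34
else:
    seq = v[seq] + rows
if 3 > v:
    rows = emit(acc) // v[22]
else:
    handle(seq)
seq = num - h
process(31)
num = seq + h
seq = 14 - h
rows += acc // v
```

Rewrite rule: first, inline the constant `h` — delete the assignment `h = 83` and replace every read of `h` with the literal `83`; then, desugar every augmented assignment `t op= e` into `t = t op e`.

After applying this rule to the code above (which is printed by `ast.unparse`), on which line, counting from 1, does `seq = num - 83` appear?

11

Transformed code:
emit(6)
if seq > 12:
    for rows in acc:
        num = num - 34
else:
    seq = v[seq] + rows
if 3 > v:
    rows = emit(acc) // v[22]
else:
    handle(seq)
seq = num - 83
process(31)
num = seq + 83
seq = 14 - 83
rows = rows + acc // v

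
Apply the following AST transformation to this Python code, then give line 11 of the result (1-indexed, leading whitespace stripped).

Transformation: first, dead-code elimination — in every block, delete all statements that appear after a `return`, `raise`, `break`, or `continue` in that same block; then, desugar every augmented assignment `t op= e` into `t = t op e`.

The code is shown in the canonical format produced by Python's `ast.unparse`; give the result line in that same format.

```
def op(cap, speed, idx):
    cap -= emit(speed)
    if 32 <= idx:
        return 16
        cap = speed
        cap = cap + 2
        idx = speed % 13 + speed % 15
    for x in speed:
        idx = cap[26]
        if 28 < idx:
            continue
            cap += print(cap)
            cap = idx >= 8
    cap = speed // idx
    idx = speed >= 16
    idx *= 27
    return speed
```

idx = idx * 27

Transformed code:
def op(cap, speed, idx):
    cap = cap - emit(speed)
    if 32 <= idx:
        return 16
    for x in speed:
        idx = cap[26]
        if 28 < idx:
            continue
    cap = speed // idx
    idx = speed >= 16
    idx = idx * 27
    return speed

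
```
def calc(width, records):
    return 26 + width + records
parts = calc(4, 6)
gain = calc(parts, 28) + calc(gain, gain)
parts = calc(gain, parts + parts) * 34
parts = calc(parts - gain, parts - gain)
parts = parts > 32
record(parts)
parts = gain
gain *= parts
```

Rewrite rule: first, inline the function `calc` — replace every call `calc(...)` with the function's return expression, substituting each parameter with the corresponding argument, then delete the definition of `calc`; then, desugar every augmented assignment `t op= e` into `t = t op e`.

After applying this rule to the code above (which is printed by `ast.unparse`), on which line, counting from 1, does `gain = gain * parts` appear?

8

Transformed code:
parts = 26 + 4 + 6
gain = 26 + parts + 28 + (26 + gain + gain)
parts = (26 + gain + (parts + parts)) * 34
parts = 26 + (parts - gain) + (parts - gain)
parts = parts > 32
record(parts)
parts = gain
gain = gain * parts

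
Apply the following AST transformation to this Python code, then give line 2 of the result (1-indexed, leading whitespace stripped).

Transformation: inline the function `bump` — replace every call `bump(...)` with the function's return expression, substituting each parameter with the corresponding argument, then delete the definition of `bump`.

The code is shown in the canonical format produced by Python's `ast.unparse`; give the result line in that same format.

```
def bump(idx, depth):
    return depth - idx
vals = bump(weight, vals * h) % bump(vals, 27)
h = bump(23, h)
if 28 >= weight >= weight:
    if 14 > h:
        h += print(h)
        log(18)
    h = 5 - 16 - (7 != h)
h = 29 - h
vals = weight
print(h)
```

h = h - 23

Transformed code:
vals = (vals * h - weight) % (27 - vals)
h = h - 23
if 28 >= weight >= weight:
    if 14 > h:
        h += print(h)
        log(18)
    h = 5 - 16 - (7 != h)
h = 29 - h
vals = weight
print(h)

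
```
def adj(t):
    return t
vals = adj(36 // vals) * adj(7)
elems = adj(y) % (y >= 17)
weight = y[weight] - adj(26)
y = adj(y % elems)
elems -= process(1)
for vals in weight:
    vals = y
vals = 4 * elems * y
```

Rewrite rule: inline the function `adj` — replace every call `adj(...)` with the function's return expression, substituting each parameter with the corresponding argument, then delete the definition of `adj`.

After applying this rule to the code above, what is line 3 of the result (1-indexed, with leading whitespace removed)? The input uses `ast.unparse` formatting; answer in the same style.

Transformed code:
vals = 36 // vals * 7
elems = y % (y >= 17)
weight = y[weight] - 26
y = y % elems
elems -= process(1)
for vals in weight:
    vals = y
vals = 4 * elems * y

weight = y[weight] - 26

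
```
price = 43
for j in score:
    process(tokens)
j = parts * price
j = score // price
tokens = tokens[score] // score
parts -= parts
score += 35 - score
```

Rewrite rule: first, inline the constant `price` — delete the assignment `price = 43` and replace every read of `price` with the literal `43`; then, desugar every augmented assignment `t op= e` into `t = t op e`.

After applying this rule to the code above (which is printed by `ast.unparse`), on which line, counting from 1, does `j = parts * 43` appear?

3

Transformed code:
for j in score:
    process(tokens)
j = parts * 43
j = score // 43
tokens = tokens[score] // score
parts = parts - parts
score = score + (35 - score)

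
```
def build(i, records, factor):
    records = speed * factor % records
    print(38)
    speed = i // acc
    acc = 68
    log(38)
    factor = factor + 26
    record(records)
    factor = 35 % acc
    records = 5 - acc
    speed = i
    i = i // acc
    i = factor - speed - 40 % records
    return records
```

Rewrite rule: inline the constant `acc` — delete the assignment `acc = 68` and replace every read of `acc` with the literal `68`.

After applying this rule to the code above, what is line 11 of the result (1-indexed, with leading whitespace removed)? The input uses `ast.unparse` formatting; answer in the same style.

i = i // 68

Transformed code:
def build(i, records, factor):
    records = speed * factor % records
    print(38)
    speed = i // 68
    log(38)
    factor = factor + 26
    record(records)
    factor = 35 % 68
    records = 5 - 68
    speed = i
    i = i // 68
    i = factor - speed - 40 % records
    return records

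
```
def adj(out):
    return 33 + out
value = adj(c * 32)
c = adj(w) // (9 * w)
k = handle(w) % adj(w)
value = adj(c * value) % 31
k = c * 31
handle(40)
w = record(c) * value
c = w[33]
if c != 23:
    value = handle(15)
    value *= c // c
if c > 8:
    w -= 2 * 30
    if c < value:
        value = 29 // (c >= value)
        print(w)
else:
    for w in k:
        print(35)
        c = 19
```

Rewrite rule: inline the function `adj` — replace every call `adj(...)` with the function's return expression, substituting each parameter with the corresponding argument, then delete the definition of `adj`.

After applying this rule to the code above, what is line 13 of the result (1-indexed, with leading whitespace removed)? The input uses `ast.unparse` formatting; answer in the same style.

w -= 2 * 30

Transformed code:
value = 33 + c * 32
c = (33 + w) // (9 * w)
k = handle(w) % (33 + w)
value = (33 + c * value) % 31
k = c * 31
handle(40)
w = record(c) * value
c = w[33]
if c != 23:
    value = handle(15)
    value *= c // c
if c > 8:
    w -= 2 * 30
    if c < value:
        value = 29 // (c >= value)
        print(w)
else:
    for w in k:
        print(35)
        c = 19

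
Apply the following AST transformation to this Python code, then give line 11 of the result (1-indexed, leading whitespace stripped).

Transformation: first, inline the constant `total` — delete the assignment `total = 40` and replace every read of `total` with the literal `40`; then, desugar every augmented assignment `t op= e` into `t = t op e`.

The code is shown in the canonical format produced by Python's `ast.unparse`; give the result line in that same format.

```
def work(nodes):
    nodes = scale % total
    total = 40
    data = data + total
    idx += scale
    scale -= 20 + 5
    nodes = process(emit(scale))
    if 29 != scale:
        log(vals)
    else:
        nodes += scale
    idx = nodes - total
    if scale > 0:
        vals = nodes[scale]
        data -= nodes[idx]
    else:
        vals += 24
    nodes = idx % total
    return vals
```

Transformed code:
def work(nodes):
    nodes = scale % 40
    data = data + 40
    idx = idx + scale
    scale = scale - (20 + 5)
    nodes = process(emit(scale))
    if 29 != scale:
        log(vals)
    else:
        nodes = nodes + scale
    idx = nodes - 40
    if scale > 0:
        vals = nodes[scale]
        data = data - nodes[idx]
    else:
        vals = vals + 24
    nodes = idx % 40
    return vals

idx = nodes - 40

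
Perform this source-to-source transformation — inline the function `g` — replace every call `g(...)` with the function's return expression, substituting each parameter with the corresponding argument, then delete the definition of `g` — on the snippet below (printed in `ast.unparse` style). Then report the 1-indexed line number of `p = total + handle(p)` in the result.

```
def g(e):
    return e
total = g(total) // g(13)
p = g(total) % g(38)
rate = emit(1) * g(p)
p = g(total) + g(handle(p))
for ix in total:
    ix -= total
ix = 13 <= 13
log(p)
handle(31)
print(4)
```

4

Transformed code:
total = total // 13
p = total % 38
rate = emit(1) * p
p = total + handle(p)
for ix in total:
    ix -= total
ix = 13 <= 13
log(p)
handle(31)
print(4)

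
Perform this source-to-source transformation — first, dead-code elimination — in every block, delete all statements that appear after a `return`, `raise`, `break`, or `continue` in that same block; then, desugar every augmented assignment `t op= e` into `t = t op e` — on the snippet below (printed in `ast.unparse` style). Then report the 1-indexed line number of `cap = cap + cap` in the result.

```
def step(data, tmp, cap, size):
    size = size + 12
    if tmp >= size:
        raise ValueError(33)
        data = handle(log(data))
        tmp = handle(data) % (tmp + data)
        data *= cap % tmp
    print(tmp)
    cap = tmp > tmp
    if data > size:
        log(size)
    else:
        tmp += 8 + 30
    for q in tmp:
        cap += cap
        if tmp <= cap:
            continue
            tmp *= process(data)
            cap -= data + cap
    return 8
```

12

Transformed code:
def step(data, tmp, cap, size):
    size = size + 12
    if tmp >= size:
        raise ValueError(33)
    print(tmp)
    cap = tmp > tmp
    if data > size:
        log(size)
    else:
        tmp = tmp + (8 + 30)
    for q in tmp:
        cap = cap + cap
        if tmp <= cap:
            continue
    return 8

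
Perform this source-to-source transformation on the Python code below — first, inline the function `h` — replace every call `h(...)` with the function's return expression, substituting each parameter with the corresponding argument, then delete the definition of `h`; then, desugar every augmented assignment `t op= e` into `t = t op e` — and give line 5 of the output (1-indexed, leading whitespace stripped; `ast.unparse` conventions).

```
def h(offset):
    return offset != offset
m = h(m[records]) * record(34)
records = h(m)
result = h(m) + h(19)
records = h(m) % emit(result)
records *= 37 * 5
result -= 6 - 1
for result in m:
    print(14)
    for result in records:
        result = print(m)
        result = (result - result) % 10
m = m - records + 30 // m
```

Transformed code:
m = (m[records] != m[records]) * record(34)
records = m != m
result = (m != m) + (19 != 19)
records = (m != m) % emit(result)
records = records * (37 * 5)
result = result - (6 - 1)
for result in m:
    print(14)
    for result in records:
        result = print(m)
        result = (result - result) % 10
m = m - records + 30 // m

records = records * (37 * 5)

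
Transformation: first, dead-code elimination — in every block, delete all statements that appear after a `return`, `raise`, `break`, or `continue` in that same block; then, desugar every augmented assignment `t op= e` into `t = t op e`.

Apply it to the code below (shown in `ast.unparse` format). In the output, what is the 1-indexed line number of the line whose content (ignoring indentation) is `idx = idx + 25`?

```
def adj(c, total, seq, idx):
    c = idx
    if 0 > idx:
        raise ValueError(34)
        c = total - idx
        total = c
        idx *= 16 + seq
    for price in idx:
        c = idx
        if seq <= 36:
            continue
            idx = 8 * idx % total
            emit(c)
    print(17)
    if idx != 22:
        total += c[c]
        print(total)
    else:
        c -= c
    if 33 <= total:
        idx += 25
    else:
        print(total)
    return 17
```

Transformed code:
def adj(c, total, seq, idx):
    c = idx
    if 0 > idx:
        raise ValueError(34)
    for price in idx:
        c = idx
        if seq <= 36:
            continue
    print(17)
    if idx != 22:
        total = total + c[c]
        print(total)
    else:
        c = c - c
    if 33 <= total:
        idx = idx + 25
    else:
        print(total)
    return 17

16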